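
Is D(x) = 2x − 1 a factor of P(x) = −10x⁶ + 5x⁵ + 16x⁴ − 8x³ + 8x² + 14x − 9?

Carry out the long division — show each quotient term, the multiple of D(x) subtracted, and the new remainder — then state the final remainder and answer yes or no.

R(x) = 0, so D(x) is a factor of P(x). yes

Step 1: lead(−10x⁶ + 5x⁵ + 16x⁴ − 8x³ + 8x² + 14x − 9) ÷ lead(D) = −10x⁶ ÷ 2x = −5x⁵. Subtract (−5x⁵)·D = −10x⁶ + 5x⁵. Remainder: 16x⁴ − 8x³ + 8x² + 14x − 9.
Step 2: lead(16x⁴ − 8x³ + 8x² + 14x − 9) ÷ lead(D) = 16x⁴ ÷ 2x = 8x³. Subtract (8x³)·D = 16x⁴ − 8x³. Remainder: 8x² + 14x − 9.
Step 3: lead(8x² + 14x − 9) ÷ lead(D) = 8x² ÷ 2x = 4x. Subtract (4x)·D = 8x² − 4x. Remainder: 18x − 9.
Step 4: lead(18x − 9) ÷ lead(D) = 18x ÷ 2x = 9. Subtract (9)·D = 18x − 9. Remainder: 0.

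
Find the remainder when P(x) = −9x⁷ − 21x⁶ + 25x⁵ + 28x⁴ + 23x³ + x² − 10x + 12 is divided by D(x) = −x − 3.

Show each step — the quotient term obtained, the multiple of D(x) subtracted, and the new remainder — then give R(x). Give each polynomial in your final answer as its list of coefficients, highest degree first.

Step 1: lead(−9x⁷ − 21x⁶ + 25x⁵ + 28x⁴ + 23x³ + x² − 10x + 12) ÷ lead(D) = −9x⁷ ÷ −x = 9x⁶. Subtract (9x⁶)·D = −9x⁷ − 27x⁶. Remainder: 6x⁶ + 25x⁵ + 28x⁴ + 23x³ + x² − 10x + 12.
Step 2: lead(6x⁶ + 25x⁵ + 28x⁴ + 23x³ + x² − 10x + 12) ÷ lead(D) = 6x⁶ ÷ −x = −6x⁵. Subtract (−6x⁵)·D = 6x⁶ + 18x⁵. Remainder: 7x⁵ + 28x⁴ + 23x³ + x² − 10x + 12.
Step 3: lead(7x⁵ + 28x⁴ + 23x³ + x² − 10x + 12) ÷ lead(D) = 7x⁵ ÷ −x = −7x⁴. Subtract (−7x⁴)·D = 7x⁵ + 21x⁴. Remainder: 7x⁴ + 23x³ + x² − 10x + 12.
Step 4: lead(7x⁴ + 23x³ + x² − 10x + 12) ÷ lead(D) = 7x⁴ ÷ −x = −7x³. Subtract (−7x³)·D = 7x⁴ + 21x³. Remainder: 2x³ + x² − 10x + 12.
Step 5: lead(2x³ + x² − 10x + 12) ÷ lead(D) = 2x³ ÷ −x = −2x². Subtract (−2x²)·D = 2x³ + 6x². Remainder: −5x² − 10x + 12.
Step 6: lead(−5x² − 10x + 12) ÷ lead(D) = −5x² ÷ −x = 5x. Subtract (5x)·D = −5x² − 15x. Remainder: 5x + 12.
Step 7: lead(5x + 12) ÷ lead(D) = 5x ÷ −x = −5. Subtract (−5)·D = 5x + 15. Remainder: −3.

R = [-3]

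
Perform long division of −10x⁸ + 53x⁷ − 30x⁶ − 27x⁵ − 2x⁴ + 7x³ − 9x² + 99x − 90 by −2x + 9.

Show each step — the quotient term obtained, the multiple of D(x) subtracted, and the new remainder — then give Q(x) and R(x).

Q(x) = 5x⁷ − 4x⁶ − 3x⁵ + x³ + x² + 9x − 9; R(x) = −9

Step 1: lead(−10x⁸ + 53x⁷ − 30x⁶ − 27x⁵ − 2x⁴ + 7x³ − 9x² + 99x − 90) ÷ lead(D) = −10x⁸ ÷ −2x = 5x⁷. Subtract (5x⁷)·D = −10x⁸ + 45x⁷. Remainder: 8x⁷ − 30x⁶ − 27x⁵ − 2x⁴ + 7x³ − 9x² + 99x − 90.
Step 2: lead(8x⁷ − 30x⁶ − 27x⁵ − 2x⁴ + 7x³ − 9x² + 99x − 90) ÷ lead(D) = 8x⁷ ÷ −2x = −4x⁶. Subtract (−4x⁶)·D = 8x⁷ − 36x⁶. Remainder: 6x⁶ − 27x⁵ − 2x⁴ + 7x³ − 9x² + 99x − 90.
Step 3: lead(6x⁶ − 27x⁵ − 2x⁴ + 7x³ − 9x² + 99x − 90) ÷ lead(D) = 6x⁶ ÷ −2x = −3x⁵. Subtract (−3x⁵)·D = 6x⁶ − 27x⁵. Remainder: −2x⁴ + 7x³ − 9x² + 99x − 90.
Step 4: lead(−2x⁴ + 7x³ − 9x² + 99x − 90) ÷ lead(D) = −2x⁴ ÷ −2x = x³. Subtract (x³)·D = −2x⁴ + 9x³. Remainder: −2x³ − 9x² + 99x − 90.
Step 5: lead(−2x³ − 9x² + 99x − 90) ÷ lead(D) = −2x³ ÷ −2x = x². Subtract (x²)·D = −2x³ + 9x². Remainder: −18x² + 99x − 90.
Step 6: lead(−18x² + 99x − 90) ÷ lead(D) = −18x² ÷ −2x = 9x. Subtract (9x)·D = −18x² + 81x. Remainder: 18x − 90.
Step 7: lead(18x − 90) ÷ lead(D) = 18x ÷ −2x = −9. Subtract (−9)·D = 18x − 81. Remainder: −9.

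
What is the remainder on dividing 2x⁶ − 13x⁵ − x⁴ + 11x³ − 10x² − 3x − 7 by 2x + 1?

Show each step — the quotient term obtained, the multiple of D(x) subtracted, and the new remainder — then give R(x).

Step 1: lead(2x⁶ − 13x⁵ − x⁴ + 11x³ − 10x² − 3x − 7) ÷ lead(D) = 2x⁶ ÷ 2x = x⁵. Subtract (x⁵)·D = 2x⁶ + x⁵. Remainder: −14x⁵ − x⁴ + 11x³ − 10x² − 3x − 7.
Step 2: lead(−14x⁵ − x⁴ + 11x³ − 10x² − 3x − 7) ÷ lead(D) = −14x⁵ ÷ 2x = −7x⁴. Subtract (−7x⁴)·D = −14x⁵ − 7x⁴. Remainder: 6x⁴ + 11x³ − 10x² − 3x − 7.
Step 3: lead(6x⁴ + 11x³ − 10x² − 3x − 7) ÷ lead(D) = 6x⁴ ÷ 2x = 3x³. Subtract (3x³)·D = 6x⁴ + 3x³. Remainder: 8x³ − 10x² − 3x − 7.
Step 4: lead(8x³ − 10x² − 3x − 7) ÷ lead(D) = 8x³ ÷ 2x = 4x². Subtract (4x²)·D = 8x³ + 4x². Remainder: −14x² − 3x − 7.
Step 5: lead(−14x² − 3x − 7) ÷ lead(D) = −14x² ÷ 2x = −7x. Subtract (−7x)·D = −14x² − 7x. Remainder: 4x − 7.
Step 6: lead(4x − 7) ÷ lead(D) = 4x ÷ 2x = 2. Subtract (2)·D = 4x + 2. Remainder: −9.

R(x) = −9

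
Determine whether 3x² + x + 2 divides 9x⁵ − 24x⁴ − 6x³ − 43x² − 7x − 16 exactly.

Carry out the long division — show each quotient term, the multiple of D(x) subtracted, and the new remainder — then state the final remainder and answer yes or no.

R(x) = 3x, so D(x) is not a factor of P(x). no

Step 1: lead(9x⁵ − 24x⁴ − 6x³ − 43x² − 7x − 16) ÷ lead(D) = 9x⁵ ÷ 3x² = 3x³. Subtract (3x³)·D = 9x⁵ + 3x⁴ + 6x³. Remainder: −27x⁴ − 12x³ − 43x² − 7x − 16.
Step 2: lead(−27x⁴ − 12x³ − 43x² − 7x − 16) ÷ lead(D) = −27x⁴ ÷ 3x² = −9x². Subtract (−9x²)·D = −27x⁴ − 9x³ − 18x². Remainder: −3x³ − 25x² − 7x − 16.
Step 3: lead(−3x³ − 25x² − 7x − 16) ÷ lead(D) = −3x³ ÷ 3x² = −x. Subtract (−x)·D = −3x³ − x² − 2x. Remainder: −24x² − 5x − 16.
Step 4: lead(−24x² − 5x − 16) ÷ lead(D) = −24x² ÷ 3x² = −8. Subtract (−8)·D = −24x² − 8x − 16. Remainder: 3x.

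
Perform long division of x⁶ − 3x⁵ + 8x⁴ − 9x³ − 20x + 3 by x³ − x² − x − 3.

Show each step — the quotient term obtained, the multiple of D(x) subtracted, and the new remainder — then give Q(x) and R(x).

Step 1: lead(x⁶ − 3x⁵ + 8x⁴ − 9x³ − 20x + 3) ÷ lead(D) = x⁶ ÷ x³ = x³. Subtract (x³)·D = x⁶ − x⁵ − x⁴ − 3x³. Remainder: −2x⁵ + 9x⁴ − 6x³ − 20x + 3.
Step 2: lead(−2x⁵ + 9x⁴ − 6x³ − 20x + 3) ÷ lead(D) = −2x⁵ ÷ x³ = −2x². Subtract (−2x²)·D = −2x⁵ + 2x⁴ + 2x³ + 6x². Remainder: 7x⁴ − 8x³ − 6x² − 20x + 3.
Step 3: lead(7x⁴ − 8x³ − 6x² − 20x + 3) ÷ lead(D) = 7x⁴ ÷ x³ = 7x. Subtract (7x)·D = 7x⁴ − 7x³ − 7x² − 21x. Remainder: −x³ + x² + x + 3.
Step 4: lead(−x³ + x² + x + 3) ÷ lead(D) = −x³ ÷ x³ = −1. Subtract (−1)·D = −x³ + x² + x + 3. Remainder: 0.

Q(x) = x³ − 2x² + 7x − 1; R(x) = 0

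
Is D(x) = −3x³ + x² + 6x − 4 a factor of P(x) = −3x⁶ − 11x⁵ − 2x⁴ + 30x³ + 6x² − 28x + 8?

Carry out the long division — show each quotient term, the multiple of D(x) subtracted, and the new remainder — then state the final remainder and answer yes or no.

R(x) = 0, so D(x) is a factor of P(x). yes

Step 1: lead(−3x⁶ − 11x⁵ − 2x⁴ + 30x³ + 6x² − 28x + 8) ÷ lead(D) = −3x⁶ ÷ −3x³ = x³. Subtract (x³)·D = −3x⁶ + x⁵ + 6x⁴ − 4x³. Remainder: −12x⁵ − 8x⁴ + 34x³ + 6x² − 28x + 8.
Step 2: lead(−12x⁵ − 8x⁴ + 34x³ + 6x² − 28x + 8) ÷ lead(D) = −12x⁵ ÷ −3x³ = 4x². Subtract (4x²)·D = −12x⁵ + 4x⁴ + 24x³ − 16x². Remainder: −12x⁴ + 10x³ + 22x² − 28x + 8.
Step 3: lead(−12x⁴ + 10x³ + 22x² − 28x + 8) ÷ lead(D) = −12x⁴ ÷ −3x³ = 4x. Subtract (4x)·D = −12x⁴ + 4x³ + 24x² − 16x. Remainder: 6x³ − 2x² − 12x + 8.
Step 4: lead(6x³ − 2x² − 12x + 8) ÷ lead(D) = 6x³ ÷ −3x³ = −2. Subtract (−2)·D = 6x³ − 2x² − 12x + 8. Remainder: 0.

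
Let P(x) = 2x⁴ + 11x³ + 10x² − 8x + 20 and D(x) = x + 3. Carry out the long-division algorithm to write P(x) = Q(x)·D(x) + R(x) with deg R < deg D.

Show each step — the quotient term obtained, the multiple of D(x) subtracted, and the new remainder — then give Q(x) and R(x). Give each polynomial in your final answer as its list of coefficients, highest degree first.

Q = [2, 5, -5, 7]; R = [-1]

Step 1: lead(2x⁴ + 11x³ + 10x² − 8x + 20) ÷ lead(D) = 2x⁴ ÷ x = 2x³. Subtract (2x³)·D = 2x⁴ + 6x³. Remainder: 5x³ + 10x² − 8x + 20.
Step 2: lead(5x³ + 10x² − 8x + 20) ÷ lead(D) = 5x³ ÷ x = 5x². Subtract (5x²)·D = 5x³ + 15x². Remainder: −5x² − 8x + 20.
Step 3: lead(−5x² − 8x + 20) ÷ lead(D) = −5x² ÷ x = −5x. Subtract (−5x)·D = −5x² − 15x. Remainder: 7x + 20.
Step 4: lead(7x + 20) ÷ lead(D) = 7x ÷ x = 7. Subtract (7)·D = 7x + 21. Remainder: −1.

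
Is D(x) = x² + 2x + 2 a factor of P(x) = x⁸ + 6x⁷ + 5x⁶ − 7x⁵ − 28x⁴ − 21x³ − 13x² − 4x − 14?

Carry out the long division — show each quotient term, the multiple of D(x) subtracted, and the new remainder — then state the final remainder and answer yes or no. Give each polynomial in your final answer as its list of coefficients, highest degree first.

R = [0], so D(x) is a factor of P(x). yes

Step 1: lead(x⁸ + 6x⁷ + 5x⁶ − 7x⁵ − 28x⁴ − 21x³ − 13x² − 4x − 14) ÷ lead(D) = x⁸ ÷ x² = x⁶. Subtract (x⁶)·D = x⁸ + 2x⁷ + 2x⁶. Remainder: 4x⁷ + 3x⁶ − 7x⁵ − 28x⁴ − 21x³ − 13x² − 4x − 14.
Step 2: lead(4x⁷ + 3x⁶ − 7x⁵ − 28x⁴ − 21x³ − 13x² − 4x − 14) ÷ lead(D) = 4x⁷ ÷ x² = 4x⁵. Subtract (4x⁵)·D = 4x⁷ + 8x⁶ + 8x⁵. Remainder: −5x⁶ − 15x⁵ − 28x⁴ − 21x³ − 13x² − 4x − 14.
Step 3: lead(−5x⁶ − 15x⁵ − 28x⁴ − 21x³ − 13x² − 4x − 14) ÷ lead(D) = −5x⁶ ÷ x² = −5x⁴. Subtract (−5x⁴)·D = −5x⁶ − 10x⁵ − 10x⁴. Remainder: −5x⁵ − 18x⁴ − 21x³ − 13x² − 4x − 14.
Step 4: lead(−5x⁵ − 18x⁴ − 21x³ − 13x² − 4x − 14) ÷ lead(D) = −5x⁵ ÷ x² = −5x³. Subtract (−5x³)·D = −5x⁵ − 10x⁴ − 10x³. Remainder: −8x⁴ − 11x³ − 13x² − 4x − 14.
Step 5: lead(−8x⁴ − 11x³ − 13x² − 4x − 14) ÷ lead(D) = −8x⁴ ÷ x² = −8x². Subtract (−8x²)·D = −8x⁴ − 16x³ − 16x². Remainder: 5x³ + 3x² − 4x − 14.
Step 6: lead(5x³ + 3x² − 4x − 14) ÷ lead(D) = 5x³ ÷ x² = 5x. Subtract (5x)·D = 5x³ + 10x² + 10x. Remainder: −7x² − 14x − 14.
Step 7: lead(−7x² − 14x − 14) ÷ lead(D) = −7x² ÷ x² = −7. Subtract (−7)·D = −7x² − 14x − 14. Remainder: 0.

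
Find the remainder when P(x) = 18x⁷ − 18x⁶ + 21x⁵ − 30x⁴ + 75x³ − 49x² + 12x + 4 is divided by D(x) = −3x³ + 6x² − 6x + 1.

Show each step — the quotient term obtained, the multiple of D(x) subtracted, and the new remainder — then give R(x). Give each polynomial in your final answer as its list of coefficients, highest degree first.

Step 1: lead(18x⁷ − 18x⁶ + 21x⁵ − 30x⁴ + 75x³ − 49x² + 12x + 4) ÷ lead(D) = 18x⁷ ÷ −3x³ = −6x⁴. Subtract (−6x⁴)·D = 18x⁷ − 36x⁶ + 36x⁵ − 6x⁴. Remainder: 18x⁶ − 15x⁵ − 24x⁴ + 75x³ − 49x² + 12x + 4.
Step 2: lead(18x⁶ − 15x⁵ − 24x⁴ + 75x³ − 49x² + 12x + 4) ÷ lead(D) = 18x⁶ ÷ −3x³ = −6x³. Subtract (−6x³)·D = 18x⁶ − 36x⁵ + 36x⁴ − 6x³. Remainder: 21x⁵ − 60x⁴ + 81x³ − 49x² + 12x + 4.
Step 3: lead(21x⁵ − 60x⁴ + 81x³ − 49x² + 12x + 4) ÷ lead(D) = 21x⁵ ÷ −3x³ = −7x². Subtract (−7x²)·D = 21x⁵ − 42x⁴ + 42x³ − 7x². Remainder: −18x⁴ + 39x³ − 42x² + 12x + 4.
Step 4: lead(−18x⁴ + 39x³ − 42x² + 12x + 4) ÷ lead(D) = −18x⁴ ÷ −3x³ = 6x. Subtract (6x)·D = −18x⁴ + 36x³ − 36x² + 6x. Remainder: 3x³ − 6x² + 6x + 4.
Step 5: lead(3x³ − 6x² + 6x + 4) ÷ lead(D) = 3x³ ÷ −3x³ = −1. Subtract (−1)·D = 3x³ − 6x² + 6x − 1. Remainder: 5.

R = [5]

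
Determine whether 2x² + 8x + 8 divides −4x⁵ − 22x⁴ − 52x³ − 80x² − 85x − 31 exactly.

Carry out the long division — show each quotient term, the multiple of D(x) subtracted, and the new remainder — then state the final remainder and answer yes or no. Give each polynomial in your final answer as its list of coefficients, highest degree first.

Step 1: lead(−4x⁵ − 22x⁴ − 52x³ − 80x² − 85x − 31) ÷ lead(D) = −4x⁵ ÷ 2x² = −2x³. Subtract (−2x³)·D = −4x⁵ − 16x⁴ − 16x³. Remainder: −6x⁴ − 36x³ − 80x² − 85x − 31.
Step 2: lead(−6x⁴ − 36x³ − 80x² − 85x − 31) ÷ lead(D) = −6x⁴ ÷ 2x² = −3x². Subtract (−3x²)·D = −6x⁴ − 24x³ − 24x². Remainder: −12x³ − 56x² − 85x − 31.
Step 3: lead(−12x³ − 56x² − 85x − 31) ÷ lead(D) = −12x³ ÷ 2x² = −6x. Subtract (−6x)·D = −12x³ − 48x² − 48x. Remainder: −8x² − 37x − 31.
Step 4: lead(−8x² − 37x − 31) ÷ lead(D) = −8x² ÷ 2x² = −4. Subtract (−4)·D = −8x² − 32x − 32. Remainder: −5x + 1.

R = [-5, 1], so D(x) is not a factor of P(x). no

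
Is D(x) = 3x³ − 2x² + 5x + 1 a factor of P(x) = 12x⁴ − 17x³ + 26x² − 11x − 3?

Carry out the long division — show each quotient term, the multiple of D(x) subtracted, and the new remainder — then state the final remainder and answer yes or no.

Step 1: lead(12x⁴ − 17x³ + 26x² − 11x − 3) ÷ lead(D) = 12x⁴ ÷ 3x³ = 4x. Subtract (4x)·D = 12x⁴ − 8x³ + 20x² + 4x. Remainder: −9x³ + 6x² − 15x − 3.
Step 2: lead(−9x³ + 6x² − 15x − 3) ÷ lead(D) = −9x³ ÷ 3x³ = −3. Subtract (−3)·D = −9x³ + 6x² − 15x − 3. Remainder: 0.

R(x) = 0, so D(x) is a factor of P(x). yes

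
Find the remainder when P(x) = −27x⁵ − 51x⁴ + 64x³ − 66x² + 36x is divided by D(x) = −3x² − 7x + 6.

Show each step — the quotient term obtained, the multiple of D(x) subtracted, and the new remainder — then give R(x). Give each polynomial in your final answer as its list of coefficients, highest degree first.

Step 1: lead(−27x⁵ − 51x⁴ + 64x³ − 66x² + 36x) ÷ lead(D) = −27x⁵ ÷ −3x² = 9x³. Subtract (9x³)·D = −27x⁵ − 63x⁴ + 54x³. Remainder: 12x⁴ + 10x³ − 66x² + 36x.
Step 2: lead(12x⁴ + 10x³ − 66x² + 36x) ÷ lead(D) = 12x⁴ ÷ −3x² = −4x². Subtract (−4x²)·D = 12x⁴ + 28x³ − 24x². Remainder: −18x³ − 42x² + 36x.
Step 3: lead(−18x³ − 42x² + 36x) ÷ lead(D) = −18x³ ÷ −3x² = 6x. Subtract (6x)·D = −18x³ − 42x² + 36x. Remainder: 0.

R = [0]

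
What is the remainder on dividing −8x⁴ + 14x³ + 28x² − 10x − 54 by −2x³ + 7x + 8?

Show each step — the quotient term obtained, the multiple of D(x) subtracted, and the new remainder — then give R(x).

Step 1: lead(−8x⁴ + 14x³ + 28x² − 10x − 54) ÷ lead(D) = −8x⁴ ÷ −2x³ = 4x. Subtract (4x)·D = −8x⁴ + 28x² + 32x. Remainder: 14x³ − 42x − 54.
Step 2: lead(14x³ − 42x − 54) ÷ lead(D) = 14x³ ÷ −2x³ = −7. Subtract (−7)·D = 14x³ − 49x − 56. Remainder: 7x + 2.

R(x) = 7x + 2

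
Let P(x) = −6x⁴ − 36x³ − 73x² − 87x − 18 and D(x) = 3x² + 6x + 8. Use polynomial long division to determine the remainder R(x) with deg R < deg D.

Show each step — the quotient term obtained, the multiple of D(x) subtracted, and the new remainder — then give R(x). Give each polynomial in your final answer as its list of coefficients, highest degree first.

R = [-5, 6]

Step 1: lead(−6x⁴ − 36x³ − 73x² − 87x − 18) ÷ lead(D) = −6x⁴ ÷ 3x² = −2x². Subtract (−2x²)·D = −6x⁴ − 12x³ − 16x². Remainder: −24x³ − 57x² − 87x − 18.
Step 2: lead(−24x³ − 57x² − 87x − 18) ÷ lead(D) = −24x³ ÷ 3x² = −8x. Subtract (−8x)·D = −24x³ − 48x² − 64x. Remainder: −9x² − 23x − 18.
Step 3: lead(−9x² − 23x − 18) ÷ lead(D) = −9x² ÷ 3x² = −3. Subtract (−3)·D = −9x² − 18x − 24. Remainder: −5x + 6.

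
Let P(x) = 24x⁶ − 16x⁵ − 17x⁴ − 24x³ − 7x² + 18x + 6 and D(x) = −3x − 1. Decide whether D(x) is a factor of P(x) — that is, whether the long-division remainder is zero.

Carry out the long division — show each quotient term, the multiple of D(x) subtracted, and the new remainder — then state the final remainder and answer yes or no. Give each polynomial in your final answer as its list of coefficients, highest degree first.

Step 1: lead(24x⁶ − 16x⁵ − 17x⁴ − 24x³ − 7x² + 18x + 6) ÷ lead(D) = 24x⁶ ÷ −3x = −8x⁵. Subtract (−8x⁵)·D = 24x⁶ + 8x⁵. Remainder: −24x⁵ − 17x⁴ − 24x³ − 7x² + 18x + 6.
Step 2: lead(−24x⁵ − 17x⁴ − 24x³ − 7x² + 18x + 6) ÷ lead(D) = −24x⁵ ÷ −3x = 8x⁴. Subtract (8x⁴)·D = −24x⁵ − 8x⁴. Remainder: −9x⁴ − 24x³ − 7x² + 18x + 6.
Step 3: lead(−9x⁴ − 24x³ − 7x² + 18x + 6) ÷ lead(D) = −9x⁴ ÷ −3x = 3x³. Subtract (3x³)·D = −9x⁴ − 3x³. Remainder: −21x³ − 7x² + 18x + 6.
Step 4: lead(−21x³ − 7x² + 18x + 6) ÷ lead(D) = −21x³ ÷ −3x = 7x². Subtract (7x²)·D = −21x³ − 7x². Remainder: 18x + 6.
Step 5: lead(18x + 6) ÷ lead(D) = 18x ÷ −3x = −6. Subtract (−6)·D = 18x + 6. Remainder: 0.

R = [0], so D(x) is a factor of P(x). yes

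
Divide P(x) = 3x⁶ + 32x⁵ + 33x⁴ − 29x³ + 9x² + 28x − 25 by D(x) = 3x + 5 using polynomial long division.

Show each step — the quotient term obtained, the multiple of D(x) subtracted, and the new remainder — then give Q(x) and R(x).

Q(x) = x⁵ + 9x⁴ − 4x³ − 3x² + 8x − 4; R(x) = −5

Step 1: lead(3x⁶ + 32x⁵ + 33x⁴ − 29x³ + 9x² + 28x − 25) ÷ lead(D) = 3x⁶ ÷ 3x = x⁵. Subtract (x⁵)·D = 3x⁶ + 5x⁵. Remainder: 27x⁵ + 33x⁴ − 29x³ + 9x² + 28x − 25.
Step 2: lead(27x⁵ + 33x⁴ − 29x³ + 9x² + 28x − 25) ÷ lead(D) = 27x⁵ ÷ 3x = 9x⁴. Subtract (9x⁴)·D = 27x⁵ + 45x⁴. Remainder: −12x⁴ − 29x³ + 9x² + 28x − 25.
Step 3: lead(−12x⁴ − 29x³ + 9x² + 28x − 25) ÷ lead(D) = −12x⁴ ÷ 3x = −4x³. Subtract (−4x³)·D = −12x⁴ − 20x³. Remainder: −9x³ + 9x² + 28x − 25.
Step 4: lead(−9x³ + 9x² + 28x − 25) ÷ lead(D) = −9x³ ÷ 3x = −3x². Subtract (−3x²)·D = −9x³ − 15x². Remainder: 24x² + 28x − 25.
Step 5: lead(24x² + 28x − 25) ÷ lead(D) = 24x² ÷ 3x = 8x. Subtract (8x)·D = 24x² + 40x. Remainder: −12x − 25.
Step 6: lead(−12x − 25) ÷ lead(D) = −12x ÷ 3x = −4. Subtract (−4)·D = −12x − 20. Remainder: −5.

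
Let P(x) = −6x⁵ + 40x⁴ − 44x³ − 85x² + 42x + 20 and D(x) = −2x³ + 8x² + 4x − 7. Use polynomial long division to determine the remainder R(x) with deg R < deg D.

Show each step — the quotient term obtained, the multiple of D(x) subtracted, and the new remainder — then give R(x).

R(x) = 2x − 8

Step 1: lead(−6x⁵ + 40x⁴ − 44x³ − 85x² + 42x + 20) ÷ lead(D) = −6x⁵ ÷ −2x³ = 3x². Subtract (3x²)·D = −6x⁵ + 24x⁴ + 12x³ − 21x². Remainder: 16x⁴ − 56x³ − 64x² + 42x + 20.
Step 2: lead(16x⁴ − 56x³ − 64x² + 42x + 20) ÷ lead(D) = 16x⁴ ÷ −2x³ = −8x. Subtract (−8x)·D = 16x⁴ − 64x³ − 32x² + 56x. Remainder: 8x³ − 32x² − 14x + 20.
Step 3: lead(8x³ − 32x² − 14x + 20) ÷ lead(D) = 8x³ ÷ −2x³ = −4. Subtract (−4)·D = 8x³ − 32x² − 16x + 28. Remainder: 2x − 8.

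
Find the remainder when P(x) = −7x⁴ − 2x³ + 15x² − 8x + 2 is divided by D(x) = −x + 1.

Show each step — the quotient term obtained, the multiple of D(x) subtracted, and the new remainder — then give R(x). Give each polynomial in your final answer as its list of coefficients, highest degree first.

R = [0]

Step 1: lead(−7x⁴ − 2x³ + 15x² − 8x + 2) ÷ lead(D) = −7x⁴ ÷ −x = 7x³. Subtract (7x³)·D = −7x⁴ + 7x³. Remainder: −9x³ + 15x² − 8x + 2.
Step 2: lead(−9x³ + 15x² − 8x + 2) ÷ lead(D) = −9x³ ÷ −x = 9x². Subtract (9x²)·D = −9x³ + 9x². Remainder: 6x² − 8x + 2.
Step 3: lead(6x² − 8x + 2) ÷ lead(D) = 6x² ÷ −x = −6x. Subtract (−6x)·D = 6x² − 6x. Remainder: −2x + 2.
Step 4: lead(−2x + 2) ÷ lead(D) = −2x ÷ −x = 2. Subtract (2)·D = −2x + 2. Remainder: 0.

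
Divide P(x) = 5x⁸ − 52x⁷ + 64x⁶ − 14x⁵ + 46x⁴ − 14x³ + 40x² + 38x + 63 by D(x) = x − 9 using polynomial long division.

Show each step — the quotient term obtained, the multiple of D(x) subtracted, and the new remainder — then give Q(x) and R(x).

Q(x) = 5x⁷ − 7x⁶ + x⁵ − 5x⁴ + x³ − 5x² − 5x − 7; R(x) = 0

Step 1: lead(5x⁸ − 52x⁷ + 64x⁶ − 14x⁵ + 46x⁴ − 14x³ + 40x² + 38x + 63) ÷ lead(D) = 5x⁸ ÷ x = 5x⁷. Subtract (5x⁷)·D = 5x⁸ − 45x⁷. Remainder: −7x⁷ + 64x⁶ − 14x⁵ + 46x⁴ − 14x³ + 40x² + 38x + 63.
Step 2: lead(−7x⁷ + 64x⁶ − 14x⁵ + 46x⁴ − 14x³ + 40x² + 38x + 63) ÷ lead(D) = −7x⁷ ÷ x = −7x⁶. Subtract (−7x⁶)·D = −7x⁷ + 63x⁶. Remainder: x⁶ − 14x⁵ + 46x⁴ − 14x³ + 40x² + 38x + 63.
Step 3: lead(x⁶ − 14x⁵ + 46x⁴ − 14x³ + 40x² + 38x + 63) ÷ lead(D) = x⁶ ÷ x = x⁵. Subtract (x⁵)·D = x⁶ − 9x⁵. Remainder: −5x⁵ + 46x⁴ − 14x³ + 40x² + 38x + 63.
Step 4: lead(−5x⁵ + 46x⁴ − 14x³ + 40x² + 38x + 63) ÷ lead(D) = −5x⁵ ÷ x = −5x⁴. Subtract (−5x⁴)·D = −5x⁵ + 45x⁴. Remainder: x⁴ − 14x³ + 40x² + 38x + 63.
Step 5: lead(x⁴ − 14x³ + 40x² + 38x + 63) ÷ lead(D) = x⁴ ÷ x = x³. Subtract (x³)·D = x⁴ − 9x³. Remainder: −5x³ + 40x² + 38x + 63.
Step 6: lead(−5x³ + 40x² + 38x + 63) ÷ lead(D) = −5x³ ÷ x = −5x². Subtract (−5x²)·D = −5x³ + 45x². Remainder: −5x² + 38x + 63.
Step 7: lead(−5x² + 38x + 63) ÷ lead(D) = −5x² ÷ x = −5x. Subtract (−5x)·D = −5x² + 45x. Remainder: −7x + 63.
Step 8: lead(−7x + 63) ÷ lead(D) = −7x ÷ x = −7. Subtract (−7)·D = −7x + 63. Remainder: 0.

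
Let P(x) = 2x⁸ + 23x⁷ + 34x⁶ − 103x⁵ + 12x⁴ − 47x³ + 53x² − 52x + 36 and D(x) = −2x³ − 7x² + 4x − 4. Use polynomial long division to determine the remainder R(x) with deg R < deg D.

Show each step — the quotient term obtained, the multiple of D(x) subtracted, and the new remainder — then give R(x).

Step 1: lead(2x⁸ + 23x⁷ + 34x⁶ − 103x⁵ + 12x⁴ − 47x³ + 53x² − 52x + 36) ÷ lead(D) = 2x⁸ ÷ −2x³ = −x⁵. Subtract (−x⁵)·D = 2x⁸ + 7x⁷ − 4x⁶ + 4x⁵. Remainder: 16x⁷ + 38x⁶ − 107x⁵ + 12x⁴ − 47x³ + 53x² − 52x + 36.
Step 2: lead(16x⁷ + 38x⁶ − 107x⁵ + 12x⁴ − 47x³ + 53x² − 52x + 36) ÷ lead(D) = 16x⁷ ÷ −2x³ = −8x⁴. Subtract (−8x⁴)·D = 16x⁷ + 56x⁶ − 32x⁵ + 32x⁴. Remainder: −18x⁶ − 75x⁵ − 20x⁴ − 47x³ + 53x² − 52x + 36.
Step 3: lead(−18x⁶ − 75x⁵ − 20x⁴ − 47x³ + 53x² − 52x + 36) ÷ lead(D) = −18x⁶ ÷ −2x³ = 9x³. Subtract (9x³)·D = −18x⁶ − 63x⁵ + 36x⁴ − 36x³. Remainder: −12x⁵ − 56x⁴ − 11x³ + 53x² − 52x + 36.
Step 4: lead(−12x⁵ − 56x⁴ − 11x³ + 53x² − 52x + 36) ÷ lead(D) = −12x⁵ ÷ −2x³ = 6x². Subtract (6x²)·D = −12x⁵ − 42x⁴ + 24x³ − 24x². Remainder: −14x⁴ − 35x³ + 77x² − 52x + 36.
Step 5: lead(−14x⁴ − 35x³ + 77x² − 52x + 36) ÷ lead(D) = −14x⁴ ÷ −2x³ = 7x. Subtract (7x)·D = −14x⁴ − 49x³ + 28x² − 28x. Remainder: 14x³ + 49x² − 24x + 36.
Step 6: lead(14x³ + 49x² − 24x + 36) ÷ lead(D) = 14x³ ÷ −2x³ = −7. Subtract (−7)·D = 14x³ + 49x² − 28x + 28. Remainder: 4x + 8.

R(x) = 4x + 8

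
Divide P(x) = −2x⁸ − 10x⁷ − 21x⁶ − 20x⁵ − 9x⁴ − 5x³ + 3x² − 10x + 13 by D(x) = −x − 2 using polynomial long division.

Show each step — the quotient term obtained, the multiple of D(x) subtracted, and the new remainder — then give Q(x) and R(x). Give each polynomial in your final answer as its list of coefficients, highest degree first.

Step 1: lead(−2x⁸ − 10x⁷ − 21x⁶ − 20x⁵ − 9x⁴ − 5x³ + 3x² − 10x + 13) ÷ lead(D) = −2x⁸ ÷ −x = 2x⁷. Subtract (2x⁷)·D = −2x⁸ − 4x⁷. Remainder: −6x⁷ − 21x⁶ − 20x⁵ − 9x⁴ − 5x³ + 3x² − 10x + 13.
Step 2: lead(−6x⁷ − 21x⁶ − 20x⁵ − 9x⁴ − 5x³ + 3x² − 10x + 13) ÷ lead(D) = −6x⁷ ÷ −x = 6x⁶. Subtract (6x⁶)·D = −6x⁷ − 12x⁶. Remainder: −9x⁶ − 20x⁵ − 9x⁴ − 5x³ + 3x² − 10x + 13.
Step 3: lead(−9x⁶ − 20x⁵ − 9x⁴ − 5x³ + 3x² − 10x + 13) ÷ lead(D) = −9x⁶ ÷ −x = 9x⁵. Subtract (9x⁵)·D = −9x⁶ − 18x⁵. Remainder: −2x⁵ − 9x⁴ − 5x³ + 3x² − 10x + 13.
Step 4: lead(−2x⁵ − 9x⁴ − 5x³ + 3x² − 10x + 13) ÷ lead(D) = −2x⁵ ÷ −x = 2x⁴. Subtract (2x⁴)·D = −2x⁵ − 4x⁴. Remainder: −5x⁴ − 5x³ + 3x² − 10x + 13.
Step 5: lead(−5x⁴ − 5x³ + 3x² − 10x + 13) ÷ lead(D) = −5x⁴ ÷ −x = 5x³. Subtract (5x³)·D = −5x⁴ − 10x³. Remainder: 5x³ + 3x² − 10x + 13.
Step 6: lead(5x³ + 3x² − 10x + 13) ÷ lead(D) = 5x³ ÷ −x = −5x². Subtract (−5x²)·D = 5x³ + 10x². Remainder: −7x² − 10x + 13.
Step 7: lead(−7x² − 10x + 13) ÷ lead(D) = −7x² ÷ −x = 7x. Subtract (7x)·D = −7x² − 14x. Remainder: 4x + 13.
Step 8: lead(4x + 13) ÷ lead(D) = 4x ÷ −x = −4. Subtract (−4)·D = 4x + 8. Remainder: 5.

Q = [2, 6, 9, 2, 5, -5, 7, -4]; R = [5]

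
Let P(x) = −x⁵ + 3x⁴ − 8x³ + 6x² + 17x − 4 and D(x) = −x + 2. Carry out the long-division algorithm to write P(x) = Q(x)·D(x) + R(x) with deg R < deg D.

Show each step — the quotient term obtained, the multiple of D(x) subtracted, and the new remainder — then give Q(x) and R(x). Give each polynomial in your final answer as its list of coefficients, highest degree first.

Q = [1, -1, 6, 6, -5]; R = [6]

Step 1: lead(−x⁵ + 3x⁴ − 8x³ + 6x² + 17x − 4) ÷ lead(D) = −x⁵ ÷ −x = x⁴. Subtract (x⁴)·D = −x⁵ + 2x⁴. Remainder: x⁴ − 8x³ + 6x² + 17x − 4.
Step 2: lead(x⁴ − 8x³ + 6x² + 17x − 4) ÷ lead(D) = x⁴ ÷ −x = −x³. Subtract (−x³)·D = x⁴ − 2x³. Remainder: −6x³ + 6x² + 17x − 4.
Step 3: lead(−6x³ + 6x² + 17x − 4) ÷ lead(D) = −6x³ ÷ −x = 6x². Subtract (6x²)·D = −6x³ + 12x². Remainder: −6x² + 17x − 4.
Step 4: lead(−6x² + 17x − 4) ÷ lead(D) = −6x² ÷ −x = 6x. Subtract (6x)·D = −6x² + 12x. Remainder: 5x − 4.
Step 5: lead(5x − 4) ÷ lead(D) = 5x ÷ −x = −5. Subtract (−5)·D = 5x − 10. Remainder: 6.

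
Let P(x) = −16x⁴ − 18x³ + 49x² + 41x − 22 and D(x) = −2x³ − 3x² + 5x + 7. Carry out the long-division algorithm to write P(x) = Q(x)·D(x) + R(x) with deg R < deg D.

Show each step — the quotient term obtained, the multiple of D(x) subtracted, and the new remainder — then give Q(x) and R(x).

Step 1: lead(−16x⁴ − 18x³ + 49x² + 41x − 22) ÷ lead(D) = −16x⁴ ÷ −2x³ = 8x. Subtract (8x)·D = −16x⁴ − 24x³ + 40x² + 56x. Remainder: 6x³ + 9x² − 15x − 22.
Step 2: lead(6x³ + 9x² − 15x − 22) ÷ lead(D) = 6x³ ÷ −2x³ = −3. Subtract (−3)·D = 6x³ + 9x² − 15x − 21. Remainder: −1.

Q(x) = 8x − 3; R(x) = −1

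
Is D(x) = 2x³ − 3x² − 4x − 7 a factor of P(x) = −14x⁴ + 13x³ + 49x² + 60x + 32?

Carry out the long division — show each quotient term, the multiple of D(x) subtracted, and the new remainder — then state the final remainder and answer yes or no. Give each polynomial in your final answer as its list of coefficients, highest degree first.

R = [9, -5, 4], so D(x) is not a factor of P(x). no

Step 1: lead(−14x⁴ + 13x³ + 49x² + 60x + 32) ÷ lead(D) = −14x⁴ ÷ 2x³ = −7x. Subtract (−7x)·D = −14x⁴ + 21x³ + 28x² + 49x. Remainder: −8x³ + 21x² + 11x + 32.
Step 2: lead(−8x³ + 21x² + 11x + 32) ÷ lead(D) = −8x³ ÷ 2x³ = −4. Subtract (−4)·D = −8x³ + 12x² + 16x + 28. Remainder: 9x² − 5x + 4.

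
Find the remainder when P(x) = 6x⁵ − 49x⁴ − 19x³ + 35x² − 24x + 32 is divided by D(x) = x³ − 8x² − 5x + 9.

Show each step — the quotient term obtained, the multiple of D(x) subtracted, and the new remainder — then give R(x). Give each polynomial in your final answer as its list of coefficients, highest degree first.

R = [5]

Step 1: lead(6x⁵ − 49x⁴ − 19x³ + 35x² − 24x + 32) ÷ lead(D) = 6x⁵ ÷ x³ = 6x². Subtract (6x²)·D = 6x⁵ − 48x⁴ − 30x³ + 54x². Remainder: −x⁴ + 11x³ − 19x² − 24x + 32.
Step 2: lead(−x⁴ + 11x³ − 19x² − 24x + 32) ÷ lead(D) = −x⁴ ÷ x³ = −x. Subtract (−x)·D = −x⁴ + 8x³ + 5x² − 9x. Remainder: 3x³ − 24x² − 15x + 32.
Step 3: lead(3x³ − 24x² − 15x + 32) ÷ lead(D) = 3x³ ÷ x³ = 3. Subtract (3)·D = 3x³ − 24x² − 15x + 27. Remainder: 5.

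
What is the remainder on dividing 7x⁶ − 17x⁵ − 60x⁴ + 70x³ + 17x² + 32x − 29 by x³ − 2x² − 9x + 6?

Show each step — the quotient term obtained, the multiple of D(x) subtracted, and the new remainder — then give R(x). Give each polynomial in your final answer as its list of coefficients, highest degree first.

Step 1: lead(7x⁶ − 17x⁵ − 60x⁴ + 70x³ + 17x² + 32x − 29) ÷ lead(D) = 7x⁶ ÷ x³ = 7x³. Subtract (7x³)·D = 7x⁶ − 14x⁵ − 63x⁴ + 42x³. Remainder: −3x⁵ + 3x⁴ + 28x³ + 17x² + 32x − 29.
Step 2: lead(−3x⁵ + 3x⁴ + 28x³ + 17x² + 32x − 29) ÷ lead(D) = −3x⁵ ÷ x³ = −3x². Subtract (−3x²)·D = −3x⁵ + 6x⁴ + 27x³ − 18x². Remainder: −3x⁴ + x³ + 35x² + 32x − 29.
Step 3: lead(−3x⁴ + x³ + 35x² + 32x − 29) ÷ lead(D) = −3x⁴ ÷ x³ = −3x. Subtract (−3x)·D = −3x⁴ + 6x³ + 27x² − 18x. Remainder: −5x³ + 8x² + 50x − 29.
Step 4: lead(−5x³ + 8x² + 50x − 29) ÷ lead(D) = −5x³ ÷ x³ = −5. Subtract (−5)·D = −5x³ + 10x² + 45x − 30. Remainder: −2x² + 5x + 1.

R = [-2, 5, 1]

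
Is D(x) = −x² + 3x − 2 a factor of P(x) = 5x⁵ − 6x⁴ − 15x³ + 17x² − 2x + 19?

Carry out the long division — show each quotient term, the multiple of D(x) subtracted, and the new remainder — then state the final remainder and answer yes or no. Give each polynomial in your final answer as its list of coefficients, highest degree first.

R = [9, 9], so D(x) is not a factor of P(x). no

Step 1: lead(5x⁵ − 6x⁴ − 15x³ + 17x² − 2x + 19) ÷ lead(D) = 5x⁵ ÷ −x² = −5x³. Subtract (−5x³)·D = 5x⁵ − 15x⁴ + 10x³. Remainder: 9x⁴ − 25x³ + 17x² − 2x + 19.
Step 2: lead(9x⁴ − 25x³ + 17x² − 2x + 19) ÷ lead(D) = 9x⁴ ÷ −x² = −9x². Subtract (−9x²)·D = 9x⁴ − 27x³ + 18x². Remainder: 2x³ − x² − 2x + 19.
Step 3: lead(2x³ − x² − 2x + 19) ÷ lead(D) = 2x³ ÷ −x² = −2x. Subtract (−2x)·D = 2x³ − 6x² + 4x. Remainder: 5x² − 6x + 19.
Step 4: lead(5x² − 6x + 19) ÷ lead(D) = 5x² ÷ −x² = −5. Subtract (−5)·D = 5x² − 15x + 10. Remainder: 9x + 9.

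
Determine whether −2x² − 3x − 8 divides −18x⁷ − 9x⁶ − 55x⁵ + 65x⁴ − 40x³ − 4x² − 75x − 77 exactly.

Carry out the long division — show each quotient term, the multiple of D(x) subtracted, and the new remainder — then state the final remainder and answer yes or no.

R(x) = −5, so D(x) is not a factor of P(x). no

Step 1: lead(−18x⁷ − 9x⁶ − 55x⁵ + 65x⁴ − 40x³ − 4x² − 75x − 77) ÷ lead(D) = −18x⁷ ÷ −2x² = 9x⁵. Subtract (9x⁵)·D = −18x⁷ − 27x⁶ − 72x⁵. Remainder: 18x⁶ + 17x⁵ + 65x⁴ − 40x³ − 4x² − 75x − 77.
Step 2: lead(18x⁶ + 17x⁵ + 65x⁴ − 40x³ − 4x² − 75x − 77) ÷ lead(D) = 18x⁶ ÷ −2x² = −9x⁴. Subtract (−9x⁴)·D = 18x⁶ + 27x⁵ + 72x⁴. Remainder: −10x⁵ − 7x⁴ − 40x³ − 4x² − 75x − 77.
Step 3: lead(−10x⁵ − 7x⁴ − 40x³ − 4x² − 75x − 77) ÷ lead(D) = −10x⁵ ÷ −2x² = 5x³. Subtract (5x³)·D = −10x⁵ − 15x⁴ − 40x³. Remainder: 8x⁴ − 4x² − 75x − 77.
Step 4: lead(8x⁴ − 4x² − 75x − 77) ÷ lead(D) = 8x⁴ ÷ −2x² = −4x². Subtract (−4x²)·D = 8x⁴ + 12x³ + 32x². Remainder: −12x³ − 36x² − 75x − 77.
Step 5: lead(−12x³ − 36x² − 75x − 77) ÷ lead(D) = −12x³ ÷ −2x² = 6x. Subtract (6x)·D = −12x³ − 18x² − 48x. Remainder: −18x² − 27x − 77.
Step 6: lead(−18x² − 27x − 77) ÷ lead(D) = −18x² ÷ −2x² = 9. Subtract (9)·D = −18x² − 27x − 72. Remainder: −5.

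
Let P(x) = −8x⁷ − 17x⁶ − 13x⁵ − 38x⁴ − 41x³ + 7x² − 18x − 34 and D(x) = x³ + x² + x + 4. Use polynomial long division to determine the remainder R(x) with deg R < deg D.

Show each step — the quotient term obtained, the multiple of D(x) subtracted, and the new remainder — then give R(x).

Step 1: lead(−8x⁷ − 17x⁶ − 13x⁵ − 38x⁴ − 41x³ + 7x² − 18x − 34) ÷ lead(D) = −8x⁷ ÷ x³ = −8x⁴. Subtract (−8x⁴)·D = −8x⁷ − 8x⁶ − 8x⁵ − 32x⁴. Remainder: −9x⁶ − 5x⁵ − 6x⁴ − 41x³ + 7x² − 18x − 34.
Step 2: lead(−9x⁶ − 5x⁵ − 6x⁴ − 41x³ + 7x² − 18x − 34) ÷ lead(D) = −9x⁶ ÷ x³ = −9x³. Subtract (−9x³)·D = −9x⁶ − 9x⁵ − 9x⁴ − 36x³. Remainder: 4x⁵ + 3x⁴ − 5x³ + 7x² − 18x − 34.
Step 3: lead(4x⁵ + 3x⁴ − 5x³ + 7x² − 18x − 34) ÷ lead(D) = 4x⁵ ÷ x³ = 4x². Subtract (4x²)·D = 4x⁵ + 4x⁴ + 4x³ + 16x². Remainder: −x⁴ − 9x³ − 9x² − 18x − 34.
Step 4: lead(−x⁴ − 9x³ − 9x² − 18x − 34) ÷ lead(D) = −x⁴ ÷ x³ = −x. Subtract (−x)·D = −x⁴ − x³ − x² − 4x. Remainder: −8x³ − 8x² − 14x − 34.
Step 5: lead(−8x³ − 8x² − 14x − 34) ÷ lead(D) = −8x³ ÷ x³ = −8. Subtract (−8)·D = −8x³ − 8x² − 8x − 32. Remainder: −6x − 2.

R(x) = −6x − 2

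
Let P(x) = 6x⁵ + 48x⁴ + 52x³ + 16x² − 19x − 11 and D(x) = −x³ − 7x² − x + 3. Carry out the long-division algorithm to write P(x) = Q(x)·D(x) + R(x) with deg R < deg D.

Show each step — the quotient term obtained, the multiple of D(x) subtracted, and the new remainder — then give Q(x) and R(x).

Step 1: lead(6x⁵ + 48x⁴ + 52x³ + 16x² − 19x − 11) ÷ lead(D) = 6x⁵ ÷ −x³ = −6x². Subtract (−6x²)·D = 6x⁵ + 42x⁴ + 6x³ − 18x². Remainder: 6x⁴ + 46x³ + 34x² − 19x − 11.
Step 2: lead(6x⁴ + 46x³ + 34x² − 19x − 11) ÷ lead(D) = 6x⁴ ÷ −x³ = −6x. Subtract (−6x)·D = 6x⁴ + 42x³ + 6x² − 18x. Remainder: 4x³ + 28x² − x − 11.
Step 3: lead(4x³ + 28x² − x − 11) ÷ lead(D) = 4x³ ÷ −x³ = −4. Subtract (−4)·D = 4x³ + 28x² + 4x − 12. Remainder: −5x + 1.

Q(x) = −6x² − 6x − 4; R(x) = −5x + 1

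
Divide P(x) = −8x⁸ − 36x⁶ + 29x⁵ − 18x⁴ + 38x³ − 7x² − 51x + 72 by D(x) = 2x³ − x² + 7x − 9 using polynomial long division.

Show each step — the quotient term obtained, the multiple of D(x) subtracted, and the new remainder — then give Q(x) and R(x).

Step 1: lead(−8x⁸ − 36x⁶ + 29x⁵ − 18x⁴ + 38x³ − 7x² − 51x + 72) ÷ lead(D) = −8x⁸ ÷ 2x³ = −4x⁵. Subtract (−4x⁵)·D = −8x⁸ + 4x⁷ − 28x⁶ + 36x⁵. Remainder: −4x⁷ − 8x⁶ − 7x⁵ − 18x⁴ + 38x³ − 7x² − 51x + 72.
Step 2: lead(−4x⁷ − 8x⁶ − 7x⁵ − 18x⁴ + 38x³ − 7x² − 51x + 72) ÷ lead(D) = −4x⁷ ÷ 2x³ = −2x⁴. Subtract (−2x⁴)·D = −4x⁷ + 2x⁶ − 14x⁵ + 18x⁴. Remainder: −10x⁶ + 7x⁵ − 36x⁴ + 38x³ − 7x² − 51x + 72.
Step 3: lead(−10x⁶ + 7x⁵ − 36x⁴ + 38x³ − 7x² − 51x + 72) ÷ lead(D) = −10x⁶ ÷ 2x³ = −5x³. Subtract (−5x³)·D = −10x⁶ + 5x⁵ − 35x⁴ + 45x³. Remainder: 2x⁵ − x⁴ − 7x³ − 7x² − 51x + 72.
Step 4: lead(2x⁵ − x⁴ − 7x³ − 7x² − 51x + 72) ÷ lead(D) = 2x⁵ ÷ 2x³ = x². Subtract (x²)·D = 2x⁵ − x⁴ + 7x³ − 9x². Remainder: −14x³ + 2x² − 51x + 72.
Step 5: lead(−14x³ + 2x² − 51x + 72) ÷ lead(D) = −14x³ ÷ 2x³ = −7. Subtract (−7)·D = −14x³ + 7x² − 49x + 63. Remainder: −5x² − 2x + 9.

Q(x) = −4x⁵ − 2x⁴ − 5x³ + x² − 7; R(x) = −5x² − 2x + 9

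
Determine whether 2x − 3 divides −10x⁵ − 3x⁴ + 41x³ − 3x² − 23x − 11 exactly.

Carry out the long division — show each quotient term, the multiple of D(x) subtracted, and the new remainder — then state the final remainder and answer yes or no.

Step 1: lead(−10x⁵ − 3x⁴ + 41x³ − 3x² − 23x − 11) ÷ lead(D) = −10x⁵ ÷ 2x = −5x⁴. Subtract (−5x⁴)·D = −10x⁵ + 15x⁴. Remainder: −18x⁴ + 41x³ − 3x² − 23x − 11.
Step 2: lead(−18x⁴ + 41x³ − 3x² − 23x − 11) ÷ lead(D) = −18x⁴ ÷ 2x = −9x³. Subtract (−9x³)·D = −18x⁴ + 27x³. Remainder: 14x³ − 3x² − 23x − 11.
Step 3: lead(14x³ − 3x² − 23x − 11) ÷ lead(D) = 14x³ ÷ 2x = 7x². Subtract (7x²)·D = 14x³ − 21x². Remainder: 18x² − 23x − 11.
Step 4: lead(18x² − 23x − 11) ÷ lead(D) = 18x² ÷ 2x = 9x. Subtract (9x)·D = 18x² − 27x. Remainder: 4x − 11.
Step 5: lead(4x − 11) ÷ lead(D) = 4x ÷ 2x = 2. Subtract (2)·D = 4x − 6. Remainder: −5.

R(x) = −5, so D(x) is not a factor of P(x). no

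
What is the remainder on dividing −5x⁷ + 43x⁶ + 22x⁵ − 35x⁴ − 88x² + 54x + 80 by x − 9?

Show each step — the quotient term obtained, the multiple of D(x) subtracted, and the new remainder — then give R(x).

Step 1: lead(−5x⁷ + 43x⁶ + 22x⁵ − 35x⁴ − 88x² + 54x + 80) ÷ lead(D) = −5x⁷ ÷ x = −5x⁶. Subtract (−5x⁶)·D = −5x⁷ + 45x⁶. Remainder: −2x⁶ + 22x⁵ − 35x⁴ − 88x² + 54x + 80.
Step 2: lead(−2x⁶ + 22x⁵ − 35x⁴ − 88x² + 54x + 80) ÷ lead(D) = −2x⁶ ÷ x = −2x⁵. Subtract (−2x⁵)·D = −2x⁶ + 18x⁵. Remainder: 4x⁵ − 35x⁴ − 88x² + 54x + 80.
Step 3: lead(4x⁵ − 35x⁴ − 88x² + 54x + 80) ÷ lead(D) = 4x⁵ ÷ x = 4x⁴. Subtract (4x⁴)·D = 4x⁵ − 36x⁴. Remainder: x⁴ − 88x² + 54x + 80.
Step 4: lead(x⁴ − 88x² + 54x + 80) ÷ lead(D) = x⁴ ÷ x = x³. Subtract (x³)·D = x⁴ − 9x³. Remainder: 9x³ − 88x² + 54x + 80.
Step 5: lead(9x³ − 88x² + 54x + 80) ÷ lead(D) = 9x³ ÷ x = 9x². Subtract (9x²)·D = 9x³ − 81x². Remainder: −7x² + 54x + 80.
Step 6: lead(−7x² + 54x + 80) ÷ lead(D) = −7x² ÷ x = −7x. Subtract (−7x)·D = −7x² + 63x. Remainder: −9x + 80.
Step 7: lead(−9x + 80) ÷ lead(D) = −9x ÷ x = −9. Subtract (−9)·D = −9x + 81. Remainder: −1.

R(x) = −1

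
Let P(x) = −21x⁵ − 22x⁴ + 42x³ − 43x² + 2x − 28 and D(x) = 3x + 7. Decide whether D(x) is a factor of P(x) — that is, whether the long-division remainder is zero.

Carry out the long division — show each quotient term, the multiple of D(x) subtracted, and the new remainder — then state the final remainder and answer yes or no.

R(x) = 0, so D(x) is a factor of P(x). yes

Step 1: lead(−21x⁵ − 22x⁴ + 42x³ − 43x² + 2x − 28) ÷ lead(D) = −21x⁵ ÷ 3x = −7x⁴. Subtract (−7x⁴)·D = −21x⁵ − 49x⁴. Remainder: 27x⁴ + 42x³ − 43x² + 2x − 28.
Step 2: lead(27x⁴ + 42x³ − 43x² + 2x − 28) ÷ lead(D) = 27x⁴ ÷ 3x = 9x³. Subtract (9x³)·D = 27x⁴ + 63x³. Remainder: −21x³ − 43x² + 2x − 28.
Step 3: lead(−21x³ − 43x² + 2x − 28) ÷ lead(D) = −21x³ ÷ 3x = −7x². Subtract (−7x²)·D = −21x³ − 49x². Remainder: 6x² + 2x − 28.
Step 4: lead(6x² + 2x − 28) ÷ lead(D) = 6x² ÷ 3x = 2x. Subtract (2x)·D = 6x² + 14x. Remainder: −12x − 28.
Step 5: lead(−12x − 28) ÷ lead(D) = −12x ÷ 3x = −4. Subtract (−4)·D = −12x − 28. Remainder: 0.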